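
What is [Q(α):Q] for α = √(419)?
[Q(α):Q] = 2

[Q(α):Q] equals the degree of the minimal polynomial of α. Here α^2 = 419 and x^2 - 419 is irreducible (d = 419 is squarefree, ≠ 1, hence not a square), so deg(m_α) = 2. Thus [Q(α):Q] = 2.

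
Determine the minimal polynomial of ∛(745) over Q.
m_α(x) = x^3 - 745

α satisfies α^3 = 745, so x^3 - 745 annihilates α. By the rational root test, a rational root p/q (in lowest terms) of x^3 - 745 would satisfy p^3 = 745 q^3, forcing q = 1 and p^3 = 745; but 745 is not a perfect cube, contradiction. A monic cubic over Q with no rational root is irreducible (any nontrivial factorization would include a linear factor). Hence x^3 - 745 is the minimal polynomial of α, and in particular [Q(α):Q] = 3.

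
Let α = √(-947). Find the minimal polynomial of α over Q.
m_α(x) = x^2 + 947

α satisfies α^2 + 947 = 0, so x^2 + 947 annihilates α. Since d = -947 is squarefree and ≠ 1, it is not a perfect square in Q, so x^2 + 947 has no rational root and is therefore irreducible over Q (a degree-2 polynomial over a field is irreducible iff it has no root). Hence m_α(x) = x^2 + 947.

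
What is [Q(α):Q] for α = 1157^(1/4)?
[Q(α):Q] = 4

α is a root of x^4 - 1157. By Eisenstein's criterion at the prime p = 13 (which divides the constant term 1157 but p^2 = 169 does not, since 1157 is squarefree), x^4 - 1157 is irreducible over Q. Hence [Q(α):Q] = 4.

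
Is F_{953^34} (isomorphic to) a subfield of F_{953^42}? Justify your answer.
No: F_{953^34} is not a subfield of F_{953^42}

F_{p^m} embeds in F_{p^n} iff m | n. Here 34 ∤ 42 (since 42 = 1·34 + 8 with remainder 8 ≠ 0), so F_{953^34} is not a subfield of F_{953^42}. Equivalently: if it were, the tower law would give 34 = [F_{953^34}:F_953] dividing [F_{953^42}:F_953] = 42, contradiction.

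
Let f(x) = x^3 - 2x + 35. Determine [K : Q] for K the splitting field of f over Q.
[K : Q] = 6

By the rational root test, any rational root of the monic integer polynomial f(x) = x^3 - 2x + 35 must be an integer dividing the constant term 35, i.e. one of ±{1, 5, 7, 35}. Evaluating: f(1) = 34, f(-1) = 36, f(5) = 150, f(-5) = -80, f(7) = 364, f(-7) = -294, f(35) = 42840, f(-35) = -42770; none is 0, so f has no rational root and is therefore irreducible over Q (a cubic with no linear factor over a field is irreducible). For an irreducible cubic, the Galois group is A_3 or S_3 according as the discriminant disc(f) = -4a^3 - 27b^2 = -4·(-2)^3 - 27·(35)^2 = -33043 is or is not a square in Q. Here disc(f) = -33043 is not a perfect square in Q, so the Galois group of f over Q is not contained in A_3 and must be all of S_3. The splitting field has degree |S_3| = 6 over Q, so [K : Q] = 6.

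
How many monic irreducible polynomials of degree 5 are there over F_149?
There are 14687955120 monic irreducible polynomials of degree 5 over F_149

Each element of F_{149^5} that lies in no proper subfield is a root of exactly one monic irreducible of degree 5 over F_149, and each such polynomial has 5 distinct roots in F_{149^5}. By Möbius inversion the count is N_149(5) = (1/5) Σ_{d|5} μ(5/d) · 149^d = (1/5)(μ(5)·149^1 + μ(1)·149^5) = 73439775600/5 = 14687955120.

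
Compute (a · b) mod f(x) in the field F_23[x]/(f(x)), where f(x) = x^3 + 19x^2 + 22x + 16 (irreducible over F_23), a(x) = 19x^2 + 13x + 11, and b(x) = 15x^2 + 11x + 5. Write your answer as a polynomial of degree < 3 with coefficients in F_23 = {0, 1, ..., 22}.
a · b ≡ 10x^2 + 22x + 7 (mod f(x))

Multiply in F_23[x]: a(x)·b(x) = (19x^2 + 13x + 11)·(15x^2 + 11x + 5) = 9x^4 + 13x^3 + 12x^2 + 2x + 9. This has degree ≥ 3, so divide by f(x) over F_23: 9x^4 + 13x^3 + 12x^2 + 2x + 9 = (9x + 3)·(x^3 + 19x^2 + 22x + 16) + (10x^2 + 22x + 7). Hence a·b ≡ 10x^2 + 22x + 7 (mod f). (F_23[x]/(f) is a field with 23^3 = 12167 elements since f is irreducible of degree 3.)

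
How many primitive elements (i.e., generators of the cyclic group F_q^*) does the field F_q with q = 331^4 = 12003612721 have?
There are φ(12003612720) = 2774302720 primitive elements

F_q^* is cyclic of order q - 1 = 12003612720. A cyclic group of order m has exactly φ(m) generators. Here m = 12003612720 = 2^4 · 3 · 5 · 11 · 29 · 83 · 1889, so the number of primitive elements is φ(12003612720) = 2774302720.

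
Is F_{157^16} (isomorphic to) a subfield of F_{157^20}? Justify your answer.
No: F_{157^16} is not a subfield of F_{157^20}

F_{p^m} embeds in F_{p^n} iff m | n. Here 16 ∤ 20 (since 20 = 1·16 + 4 with remainder 4 ≠ 0), so F_{157^16} is not a subfield of F_{157^20}. Equivalently: if it were, the tower law would give 16 = [F_{157^16}:F_157] dividing [F_{157^20}:F_157] = 20, contradiction.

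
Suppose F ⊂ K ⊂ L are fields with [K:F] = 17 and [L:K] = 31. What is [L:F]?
[L:F] = 527

The tower law says that for any tower of field extensions F ⊂ K ⊂ L with finite degrees, [L:F] = [L:K] · [K:F]. Here this gives [L:F] = 31 · 17 = 527.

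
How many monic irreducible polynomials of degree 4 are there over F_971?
There are 222237052110 monic irreducible polynomials of degree 4 over F_971

Each element of F_{971^4} that lies in no proper subfield is a root of exactly one monic irreducible of degree 4 over F_971, and each such polynomial has 4 distinct roots in F_{971^4}. By Möbius inversion the count is N_971(4) = (1/4) Σ_{d|4} μ(4/d) · 971^d = (1/4)(μ(4)·971^1 + μ(2)·971^2 + μ(1)·971^4) = 888948208440/4 = 222237052110.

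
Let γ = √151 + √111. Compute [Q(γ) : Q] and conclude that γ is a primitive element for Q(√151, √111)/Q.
[Q(γ) : Q] = 4 (equivalently, Q(γ) = Q(√151, √111))

Obviously Q(γ) ⊆ Q(√151, √111), and [Q(√151, √111):Q] = 4 (since 151, 111 are distinct squarefree integers > 1 with 16761 not a perfect square). To show equality we compute the minimal polynomial of γ. From γ = √151 + √111: γ^2 = 151 + 2√(16761) + 111 = 262 + 2√(16761), so γ^2 - 262 = 2√(16761); squaring, (γ^2 - 262)^2 = 4·16761, i.e. γ^4 - 524γ^2 + 68644 - 67044 = 0, i.e. γ^4 - 524γ^2 + 1600 = 0. So γ is a root of x^4 - 524x^2 + 1600. This polynomial is irreducible over Q: it has no rational root (each ±√151 ± √111 is irrational), and any factorization into two quadratics over Q would force √(16761) ∈ Q (pairing opposite roots) or √151, √111 ∈ Q (other pairings), all impossible. Hence [Q(γ):Q] = 4 = [Q(√151, √111):Q], so Q(γ) = Q(√151, √111).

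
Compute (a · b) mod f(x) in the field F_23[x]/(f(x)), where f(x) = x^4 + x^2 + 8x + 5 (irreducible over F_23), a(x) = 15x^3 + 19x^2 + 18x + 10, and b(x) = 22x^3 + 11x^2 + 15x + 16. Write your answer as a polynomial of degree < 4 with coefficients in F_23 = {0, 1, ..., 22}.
a · b ≡ 20x^3 + 11x^2 + 9x + 6 (mod f(x))

Multiply in F_23[x]: a(x)·b(x) = (15x^3 + 19x^2 + 18x + 10)·(22x^3 + 11x^2 + 15x + 16) = 8x^6 + 8x^5 + 2x^4 + 17x^2 + x + 22. This has degree ≥ 4, so divide by f(x) over F_23: 8x^6 + 8x^5 + 2x^4 + 17x^2 + x + 22 = (8x^2 + 8x + 17)·(x^4 + x^2 + 8x + 5) + (20x^3 + 11x^2 + 9x + 6). Hence a·b ≡ 20x^3 + 11x^2 + 9x + 6 (mod f). (F_23[x]/(f) is a field with 23^4 = 279841 elements since f is irreducible of degree 4.)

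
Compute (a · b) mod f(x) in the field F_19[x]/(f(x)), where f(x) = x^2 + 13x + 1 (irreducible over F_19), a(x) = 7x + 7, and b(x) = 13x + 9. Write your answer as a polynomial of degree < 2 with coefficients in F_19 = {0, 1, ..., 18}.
a · b ≡ 16x + 10 (mod f(x))

Multiply in F_19[x]: a(x)·b(x) = (7x + 7)·(13x + 9) = 15x^2 + 2x + 6. This has degree ≥ 2, so divide by f(x) over F_19: 15x^2 + 2x + 6 = (15)·(x^2 + 13x + 1) + (16x + 10). Hence a·b ≡ 16x + 10 (mod f). (F_19[x]/(f) is a field with 19^2 = 361 elements since f is irreducible of degree 2.)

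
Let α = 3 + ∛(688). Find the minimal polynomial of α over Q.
m_α(x) = x^3 - 9x^2 + 27x - 715

Set β = α - 3 = ∛(688), so β^3 = 688. Then (α - 3)^3 - 688 = 0, i.e. α is a root of g(x) = (x - 3)^3 - 688 = x^3 - 9x^2 + 27x - 715. Since g(x) = h(x - 3) where h(x) = x^3 - 688, and h is irreducible over Q (because 688 is not a perfect cube, so h has no rational root, and a monic cubic with no rational root is irreducible), g is also irreducible (irreducibility is preserved under the substitution x → x - 3). Hence m_α(x) = x^3 - 9x^2 + 27x - 715.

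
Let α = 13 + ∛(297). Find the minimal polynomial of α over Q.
m_α(x) = x^3 - 39x^2 + 507x - 2494

Set β = α - 13 = ∛(297), so β^3 = 297. Then (α - 13)^3 - 297 = 0, i.e. α is a root of g(x) = (x - 13)^3 - 297 = x^3 - 39x^2 + 507x - 2494. Since g(x) = h(x - 13) where h(x) = x^3 - 297, and h is irreducible over Q (because 297 is not a perfect cube, so h has no rational root, and a monic cubic with no rational root is irreducible), g is also irreducible (irreducibility is preserved under the substitution x → x - 13). Hence m_α(x) = x^3 - 39x^2 + 507x - 2494.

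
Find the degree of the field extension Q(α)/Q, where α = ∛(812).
[Q(α):Q] = 3

The minimal polynomial of α is x^3 - 812, irreducible over Q since 812 is not a perfect cube (so x^3 - 812 has no rational root). Hence [Q(α):Q] = deg(m_α) = 3.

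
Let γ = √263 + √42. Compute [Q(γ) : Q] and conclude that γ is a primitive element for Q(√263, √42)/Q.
[Q(γ) : Q] = 4 (equivalently, Q(γ) = Q(√263, √42))

Obviously Q(γ) ⊆ Q(√263, √42), and [Q(√263, √42):Q] = 4 (since 263, 42 are distinct squarefree integers > 1 with 11046 not a perfect square). To show equality we compute the minimal polynomial of γ. From γ = √263 + √42: γ^2 = 263 + 2√(11046) + 42 = 305 + 2√(11046), so γ^2 - 305 = 2√(11046); squaring, (γ^2 - 305)^2 = 4·11046, i.e. γ^4 - 610γ^2 + 93025 - 44184 = 0, i.e. γ^4 - 610γ^2 + 48841 = 0. So γ is a root of x^4 - 610x^2 + 48841. This polynomial is irreducible over Q: it has no rational root (each ±√263 ± √42 is irrational), and any factorization into two quadratics over Q would force √(11046) ∈ Q (pairing opposite roots) or √263, √42 ∈ Q (other pairings), all impossible. Hence [Q(γ):Q] = 4 = [Q(√263, √42):Q], so Q(γ) = Q(√263, √42).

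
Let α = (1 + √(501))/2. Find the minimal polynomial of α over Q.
m_α(x) = x^2 - x - 125

From 2α - 1 = √(501), squaring gives (2α - 1)^2 = 501, i.e. 4α^2 - 4α + 1 = 501, so α^2 - α + (1 - 501)/4 = 0. Since 501 ≡ 1 (mod 4), (1 - 501)/4 = -125 ∈ Z. The polynomial x^2 - x - 125 has discriminant 1 - 4·(-125) = 501, which is not a perfect square in Q (d = 501 is squarefree and ≠ 1), so x^2 - x - 125 is irreducible over Q. It is the minimal polynomial of α.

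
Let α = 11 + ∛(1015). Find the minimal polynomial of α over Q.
m_α(x) = x^3 - 33x^2 + 363x - 2346

Set β = α - 11 = ∛(1015), so β^3 = 1015. Then (α - 11)^3 - 1015 = 0, i.e. α is a root of g(x) = (x - 11)^3 - 1015 = x^3 - 33x^2 + 363x - 2346. Since g(x) = h(x - 11) where h(x) = x^3 - 1015, and h is irreducible over Q (because 1015 is not a perfect cube, so h has no rational root, and a monic cubic with no rational root is irreducible), g is also irreducible (irreducibility is preserved under the substitution x → x - 11). Hence m_α(x) = x^3 - 33x^2 + 363x - 2346.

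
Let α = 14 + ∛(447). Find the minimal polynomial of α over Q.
m_α(x) = x^3 - 42x^2 + 588x - 3191

Set β = α - 14 = ∛(447), so β^3 = 447. Then (α - 14)^3 - 447 = 0, i.e. α is a root of g(x) = (x - 14)^3 - 447 = x^3 - 42x^2 + 588x - 3191. Since g(x) = h(x - 14) where h(x) = x^3 - 447, and h is irreducible over Q (because 447 is not a perfect cube, so h has no rational root, and a monic cubic with no rational root is irreducible), g is also irreducible (irreducibility is preserved under the substitution x → x - 14). Hence m_α(x) = x^3 - 42x^2 + 588x - 3191.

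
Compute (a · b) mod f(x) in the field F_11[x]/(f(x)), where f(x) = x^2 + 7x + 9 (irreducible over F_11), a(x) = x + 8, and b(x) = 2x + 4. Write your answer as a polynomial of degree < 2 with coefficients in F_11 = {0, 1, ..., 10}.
a · b ≡ 6x + 3 (mod f(x))

Multiply in F_11[x]: a(x)·b(x) = (x + 8)·(2x + 4) = 2x^2 + 9x + 10. This has degree ≥ 2, so divide by f(x) over F_11: 2x^2 + 9x + 10 = (2)·(x^2 + 7x + 9) + (6x + 3). Hence a·b ≡ 6x + 3 (mod f). (F_11[x]/(f) is a field with 11^2 = 121 elements since f is irreducible of degree 2.)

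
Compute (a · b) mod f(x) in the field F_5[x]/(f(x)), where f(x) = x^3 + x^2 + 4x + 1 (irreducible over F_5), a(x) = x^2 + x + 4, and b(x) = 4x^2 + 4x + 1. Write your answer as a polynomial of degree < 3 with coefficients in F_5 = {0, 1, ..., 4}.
a · b ≡ x^2 + 2x (mod f(x))

Multiply in F_5[x]: a(x)·b(x) = (x^2 + x + 4)·(4x^2 + 4x + 1) = 4x^4 + 3x^3 + x^2 + 2x + 4. This has degree ≥ 3, so divide by f(x) over F_5: 4x^4 + 3x^3 + x^2 + 2x + 4 = (4x + 4)·(x^3 + x^2 + 4x + 1) + (x^2 + 2x). Hence a·b ≡ x^2 + 2x (mod f). (F_5[x]/(f) is a field with 5^3 = 125 elements since f is irreducible of degree 3.)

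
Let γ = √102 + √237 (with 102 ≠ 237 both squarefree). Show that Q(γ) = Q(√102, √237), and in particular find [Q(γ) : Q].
[Q(γ) : Q] = 4 (equivalently, Q(γ) = Q(√102, √237))

Obviously Q(γ) ⊆ Q(√102, √237), and [Q(√102, √237):Q] = 4 (since 102, 237 are distinct squarefree integers > 1 with 24174 not a perfect square). To show equality we compute the minimal polynomial of γ. From γ = √102 + √237: γ^2 = 102 + 2√(24174) + 237 = 339 + 2√(24174), so γ^2 - 339 = 2√(24174); squaring, (γ^2 - 339)^2 = 4·24174, i.e. γ^4 - 678γ^2 + 114921 - 96696 = 0, i.e. γ^4 - 678γ^2 + 18225 = 0. So γ is a root of x^4 - 678x^2 + 18225. This polynomial is irreducible over Q: it has no rational root (each ±√102 ± √237 is irrational), and any factorization into two quadratics over Q would force √(24174) ∈ Q (pairing opposite roots) or √102, √237 ∈ Q (other pairings), all impossible. Hence [Q(γ):Q] = 4 = [Q(√102, √237):Q], so Q(γ) = Q(√102, √237).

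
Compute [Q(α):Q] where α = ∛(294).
[Q(α):Q] = 3

The minimal polynomial of α is x^3 - 294, irreducible over Q since 294 is not a perfect cube (so x^3 - 294 has no rational root). Hence [Q(α):Q] = deg(m_α) = 3.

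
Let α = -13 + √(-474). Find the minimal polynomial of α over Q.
m_α(x) = x^2 + 26x + 643

From α + 13 = √(-474), squaring gives (α + 13)^2 = -474, i.e. α^2 + 26α + 169 = -474, so α^2 + 26α + 643 = 0. The discriminant of x^2 + 26x + 643 is (26)^2 - 4·(643) = 676 - 2572 = -1896, and 4·(-474) is not a perfect square in Q since -474 is squarefree and ≠ 1. Hence x^2 + 26x + 643 is irreducible over Q and is the minimal polynomial of α.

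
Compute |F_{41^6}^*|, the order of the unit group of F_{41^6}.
|F_{41^6}^*| = 4750104240

F_{41^6} has 41^6 = 4750104241 elements; its multiplicative group consists of all nonzero elements, so |F_{41^6}^*| = 4750104241 - 1 = 4750104240. (It is cyclic since any finite subgroup of the multiplicative group of a field is cyclic.)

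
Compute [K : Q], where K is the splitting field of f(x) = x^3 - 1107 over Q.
[K : Q] = 6

The roots of x^3 - 1107 are ∛1107, ω∛1107, ω^2∛1107 where ω = e^(2πi/3) is a primitive cube root of unity, so K = Q(∛1107, ω). Now [Q(∛1107):Q] = 3 (since 1107 is not a perfect cube, x^3 - 1107 is irreducible) and [Q(ω):Q] = 2. Both 2 and 3 divide [K:Q], and [K:Q] ≤ 3·2 = 6, so [K:Q] = 6. (Equivalently: Q(∛1107) ⊂ R but ω ∉ R, so [K : Q(∛1107)] = 2.)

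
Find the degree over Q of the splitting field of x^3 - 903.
[K : Q] = 6

The roots of x^3 - 903 are ∛903, ω∛903, ω^2∛903 where ω = e^(2πi/3) is a primitive cube root of unity, so K = Q(∛903, ω). Now [Q(∛903):Q] = 3 (since 903 is not a perfect cube, x^3 - 903 is irreducible) and [Q(ω):Q] = 2. Both 2 and 3 divide [K:Q], and [K:Q] ≤ 3·2 = 6, so [K:Q] = 6. (Equivalently: Q(∛903) ⊂ R but ω ∉ R, so [K : Q(∛903)] = 2.)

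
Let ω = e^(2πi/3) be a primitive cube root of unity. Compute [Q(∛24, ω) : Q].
[Q(∛24, ω) : Q] = 6

[Q(∛24):Q] = 3 (min poly x^3 - 24, irreducible since 24 is not a perfect cube). [Q(ω):Q] = 2 (min poly x^2 + x + 1). Since Q(∛24) ⊂ R and ω ∉ R, we have ω ∉ Q(∛24), so x^2 + x + 1 remains irreducible over Q(∛24) and [Q(∛24, ω) : Q(∛24)] = 2. By the tower law, [Q(∛24, ω) : Q] = 3 · 2 = 6. (In fact Q(∛24, ω) is the splitting field of x^3 - 24 over Q.)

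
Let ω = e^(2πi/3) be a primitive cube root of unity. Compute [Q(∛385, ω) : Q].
[Q(∛385, ω) : Q] = 6

[Q(∛385):Q] = 3 (min poly x^3 - 385, irreducible since 385 is not a perfect cube). [Q(ω):Q] = 2 (min poly x^2 + x + 1). Since Q(∛385) ⊂ R and ω ∉ R, we have ω ∉ Q(∛385), so x^2 + x + 1 remains irreducible over Q(∛385) and [Q(∛385, ω) : Q(∛385)] = 2. By the tower law, [Q(∛385, ω) : Q] = 3 · 2 = 6. (In fact Q(∛385, ω) is the splitting field of x^3 - 385 over Q.)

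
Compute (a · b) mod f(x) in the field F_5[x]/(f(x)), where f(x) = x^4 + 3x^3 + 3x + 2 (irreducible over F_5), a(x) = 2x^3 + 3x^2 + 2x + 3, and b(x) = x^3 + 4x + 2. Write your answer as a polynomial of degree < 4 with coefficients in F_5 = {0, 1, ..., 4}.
a · b ≡ x^3 + 4x^2 + 3 (mod f(x))

Multiply in F_5[x]: a(x)·b(x) = (2x^3 + 3x^2 + 2x + 3)·(x^3 + 4x + 2) = 2x^6 + 3x^5 + 4x^3 + 4x^2 + x + 1. This has degree ≥ 4, so divide by f(x) over F_5: 2x^6 + 3x^5 + 4x^3 + 4x^2 + x + 1 = (2x^2 + 2x + 4)·(x^4 + 3x^3 + 3x + 2) + (x^3 + 4x^2 + 3). Hence a·b ≡ x^3 + 4x^2 + 3 (mod f). (F_5[x]/(f) is a field with 5^4 = 625 elements since f is irreducible of degree 4.)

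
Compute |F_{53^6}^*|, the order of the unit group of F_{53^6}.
|F_{53^6}^*| = 22164361128

F_{53^6} has 53^6 = 22164361129 elements; its multiplicative group consists of all nonzero elements, so |F_{53^6}^*| = 22164361129 - 1 = 22164361128. (It is cyclic since any finite subgroup of the multiplicative group of a field is cyclic.)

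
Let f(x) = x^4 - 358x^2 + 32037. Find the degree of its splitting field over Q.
[K : Q] = 4

Solving the quadratic in x^2: x^2 = (358 ± √(358^2 - 4·32037))/2 = (358 ± √16)/2 = (358 ± 4)/2, giving x^2 = 181 or x^2 = 177. So f(x) = (x^2 - 181)(x^2 - 177) and the roots of f are ±√181, ±√177. Hence the splitting field is K = Q(√181, √177). Since 181 and 177 are distinct squarefree integers > 1, their product 32037 is not a perfect square, so √177 ∉ Q(√181). By the tower law [K:Q] = [Q(√181,√177):Q(√181)] · [Q(√181):Q] = 2 · 2 = 4.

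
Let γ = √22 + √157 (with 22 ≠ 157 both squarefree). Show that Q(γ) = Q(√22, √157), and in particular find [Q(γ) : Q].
[Q(γ) : Q] = 4 (equivalently, Q(γ) = Q(√22, √157))

Obviously Q(γ) ⊆ Q(√22, √157), and [Q(√22, √157):Q] = 4 (since 22, 157 are distinct squarefree integers > 1 with 3454 not a perfect square). To show equality we compute the minimal polynomial of γ. From γ = √22 + √157: γ^2 = 22 + 2√(3454) + 157 = 179 + 2√(3454), so γ^2 - 179 = 2√(3454); squaring, (γ^2 - 179)^2 = 4·3454, i.e. γ^4 - 358γ^2 + 32041 - 13816 = 0, i.e. γ^4 - 358γ^2 + 18225 = 0. So γ is a root of x^4 - 358x^2 + 18225. This polynomial is irreducible over Q: it has no rational root (each ±√22 ± √157 is irrational), and any factorization into two quadratics over Q would force √(3454) ∈ Q (pairing opposite roots) or √22, √157 ∈ Q (other pairings), all impossible. Hence [Q(γ):Q] = 4 = [Q(√22, √157):Q], so Q(γ) = Q(√22, √157).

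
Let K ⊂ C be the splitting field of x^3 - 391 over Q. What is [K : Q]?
[K : Q] = 6

The roots of x^3 - 391 are ∛391, ω∛391, ω^2∛391 where ω = e^(2πi/3) is a primitive cube root of unity, so K = Q(∛391, ω). Now [Q(∛391):Q] = 3 (since 391 is not a perfect cube, x^3 - 391 is irreducible) and [Q(ω):Q] = 2. Both 2 and 3 divide [K:Q], and [K:Q] ≤ 3·2 = 6, so [K:Q] = 6. (Equivalently: Q(∛391) ⊂ R but ω ∉ R, so [K : Q(∛391)] = 2.)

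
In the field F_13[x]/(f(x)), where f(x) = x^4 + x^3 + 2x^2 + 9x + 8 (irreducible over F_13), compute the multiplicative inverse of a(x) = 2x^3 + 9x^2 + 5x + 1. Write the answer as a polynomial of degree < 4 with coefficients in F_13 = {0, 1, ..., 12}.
a(x)^(-1) ≡ 4x^3 + 7x^2 + x + 9 (mod f(x))

Since f is irreducible over F_13, F_13[x]/(f) is a field and a(x) ≠ 0 has an inverse. Apply the extended Euclidean algorithm to f(x) and a(x) in F_13[x]: f(x) = (7x + 8)·a(x) + (12x^2 + x);  a(x) = (11x + 2)·(12x^2 + x) + (3x + 1);  (12x^2 + x) = (4x + 12)·(3x + 1) + (1). The last nonzero remainder is the constant 1 = gcd(f, a) in F_13. Back-substituting through the division chain expresses 1 = s(x)·a(x) + t(x)·f(x) with s(x) ≡ 4x^3 + 7x^2 + x + 9 (mod f), so a(x)^(-1) ≡ s(x) = 4x^3 + 7x^2 + x + 9 (mod f). Check: (2x^3 + 9x^2 + 5x + 1)·(4x^3 + 7x^2 + x + 9) = 8x^6 + 11x^5 + 7x^4 + x^3 + 2x^2 + 7x + 9 ≡ 1 (mod x^4 + x^3 + 2x^2 + 9x + 8).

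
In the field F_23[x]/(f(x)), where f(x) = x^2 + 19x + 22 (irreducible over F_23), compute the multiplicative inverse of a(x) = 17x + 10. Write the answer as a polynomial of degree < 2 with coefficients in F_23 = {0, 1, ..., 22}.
a(x)^(-1) ≡ 18x + 4 (mod f(x))

Since f is irreducible over F_23, F_23[x]/(f) is a field and a(x) ≠ 0 has an inverse. Apply the extended Euclidean algorithm to f(x) and a(x) in F_23[x]: f(x) = (19x + 17)·a(x) + (13). The last nonzero remainder is the constant 13 = gcd(f, a) in F_23. Back-substituting through the division chain expresses 13 = s(x)·a(x) + t(x)·f(x) with s(x) ≡ 4x + 6 (mod f), so (4x + 6)·a(x) ≡ 13 (mod f). Multiplying by 13^(-1) ≡ 16 in F_23 gives a(x)^(-1) ≡ 16·(4x + 6) ≡ 18x + 4 (mod f). Check: (17x + 10)·(18x + 4) = 7x^2 + 18x + 17 ≡ 1 (mod x^2 + 19x + 22).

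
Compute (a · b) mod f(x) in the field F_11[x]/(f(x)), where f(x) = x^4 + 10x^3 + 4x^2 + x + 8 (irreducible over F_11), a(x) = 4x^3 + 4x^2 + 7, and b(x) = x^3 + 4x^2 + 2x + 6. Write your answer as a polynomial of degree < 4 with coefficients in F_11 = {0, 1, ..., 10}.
a · b ≡ 4x^3 + 10x + 6 (mod f(x))

Multiply in F_11[x]: a(x)·b(x) = (4x^3 + 4x^2 + 7)·(x^3 + 4x^2 + 2x + 6) = 4x^6 + 9x^5 + 2x^4 + 6x^3 + 8x^2 + 3x + 9. This has degree ≥ 4, so divide by f(x) over F_11: 4x^6 + 9x^5 + 2x^4 + 6x^3 + 8x^2 + 3x + 9 = (4x^2 + 2x + 10)·(x^4 + 10x^3 + 4x^2 + x + 8) + (4x^3 + 10x + 6). Hence a·b ≡ 4x^3 + 10x + 6 (mod f). (F_11[x]/(f) is a field with 11^4 = 14641 elements since f is irreducible of degree 4.)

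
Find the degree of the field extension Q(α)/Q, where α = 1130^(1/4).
[Q(α):Q] = 4

α is a root of x^4 - 1130. By Eisenstein's criterion at the prime p = 2 (which divides the constant term 1130 but p^2 = 4 does not, since 1130 is squarefree), x^4 - 1130 is irreducible over Q. Hence [Q(α):Q] = 4.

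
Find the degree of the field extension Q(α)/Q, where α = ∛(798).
[Q(α):Q] = 3

The minimal polynomial of α is x^3 - 798, irreducible over Q since 798 is not a perfect cube (so x^3 - 798 has no rational root). Hence [Q(α):Q] = deg(m_α) = 3.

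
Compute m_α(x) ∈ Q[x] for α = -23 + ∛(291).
m_α(x) = x^3 + 69x^2 + 1587x + 11876

Set β = α + 23 = ∛(291), so β^3 = 291. Then (α + 23)^3 - 291 = 0, i.e. α is a root of g(x) = (x + 23)^3 - 291 = x^3 + 69x^2 + 1587x + 11876. Since g(x) = h(x + 23) where h(x) = x^3 - 291, and h is irreducible over Q (because 291 is not a perfect cube, so h has no rational root, and a monic cubic with no rational root is irreducible), g is also irreducible (irreducibility is preserved under the substitution x → x + 23). Hence m_α(x) = x^3 + 69x^2 + 1587x + 11876.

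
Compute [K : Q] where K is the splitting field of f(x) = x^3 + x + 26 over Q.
[K : Q] = 6

By the rational root test, any rational root of the monic integer polynomial f(x) = x^3 + x + 26 must be an integer dividing the constant term 26, i.e. one of ±{1, 2, 13, 26}. Evaluating: f(1) = 28, f(-1) = 24, f(2) = 36, f(-2) = 16, f(13) = 2236, f(-13) = -2184, f(26) = 17628, f(-26) = -17576; none is 0, so f has no rational root and is therefore irreducible over Q (a cubic with no linear factor over a field is irreducible). For an irreducible cubic, the Galois group is A_3 or S_3 according as the discriminant disc(f) = -4a^3 - 27b^2 = -4·(1)^3 - 27·(26)^2 = -18256 is or is not a square in Q. Here disc(f) = -18256 is not a perfect square in Q, so the Galois group of f over Q is not contained in A_3 and must be all of S_3. The splitting field has degree |S_3| = 6 over Q, so [K : Q] = 6.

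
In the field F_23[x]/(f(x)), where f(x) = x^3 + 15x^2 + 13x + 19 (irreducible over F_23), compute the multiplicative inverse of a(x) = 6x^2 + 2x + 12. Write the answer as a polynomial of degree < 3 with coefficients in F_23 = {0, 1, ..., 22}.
a(x)^(-1) ≡ 5x^2 + 4x + 18 (mod f(x))

Since f is irreducible over F_23, F_23[x]/(f) is a field and a(x) ≠ 0 has an inverse. Apply the extended Euclidean algorithm to f(x) and a(x) in F_23[x]: f(x) = (4x + 5)·a(x) + (x + 5);  a(x) = (6x + 18)·(x + 5) + (14). The last nonzero remainder is the constant 14 = gcd(f, a) in F_23. Back-substituting through the division chain expresses 14 = s(x)·a(x) + t(x)·f(x) with s(x) ≡ x^2 + 10x + 22 (mod f), so (x^2 + 10x + 22)·a(x) ≡ 14 (mod f). Multiplying by 14^(-1) ≡ 5 in F_23 gives a(x)^(-1) ≡ 5·(x^2 + 10x + 22) ≡ 5x^2 + 4x + 18 (mod f). Check: (6x^2 + 2x + 12)·(5x^2 + 4x + 18) = 7x^4 + 11x^3 + 15x^2 + 15x + 9 ≡ 1 (mod x^3 + 15x^2 + 13x + 19).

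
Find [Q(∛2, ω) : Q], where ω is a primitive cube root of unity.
[Q(∛2, ω) : Q] = 6

[Q(∛2):Q] = 3 (min poly x^3 - 2, irreducible since 2 is not a perfect cube). [Q(ω):Q] = 2 (min poly x^2 + x + 1). Since Q(∛2) ⊂ R and ω ∉ R, we have ω ∉ Q(∛2), so x^2 + x + 1 remains irreducible over Q(∛2) and [Q(∛2, ω) : Q(∛2)] = 2. By the tower law, [Q(∛2, ω) : Q] = 3 · 2 = 6. (In fact Q(∛2, ω) is the splitting field of x^3 - 2 over Q.)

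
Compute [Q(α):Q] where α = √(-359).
[Q(α):Q] = 2

[Q(α):Q] equals the degree of the minimal polynomial of α. Here α^2 = -359 and x^2 + 359 is irreducible (d = -359 is squarefree, ≠ 1, hence not a square), so deg(m_α) = 2. Thus [Q(α):Q] = 2.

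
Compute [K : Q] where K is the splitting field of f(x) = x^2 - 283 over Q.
[K : Q] = 2

f(x) = x^2 - 283 factors as (x - √283)(x + √283). The splitting field is K = Q(√283). Since 283 is squarefree and > 1, it is not a perfect square, so x^2 - 283 is irreducible over Q and [Q(√283) : Q] = 2. Hence [K : Q] = 2.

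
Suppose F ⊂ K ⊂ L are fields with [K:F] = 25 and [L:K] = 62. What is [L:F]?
[L:F] = 1550

The tower law says that for any tower of field extensions F ⊂ K ⊂ L with finite degrees, [L:F] = [L:K] · [K:F]. Here this gives [L:F] = 62 · 25 = 1550.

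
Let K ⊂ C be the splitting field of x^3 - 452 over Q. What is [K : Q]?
[K : Q] = 6

The roots of x^3 - 452 are ∛452, ω∛452, ω^2∛452 where ω = e^(2πi/3) is a primitive cube root of unity, so K = Q(∛452, ω). Now [Q(∛452):Q] = 3 (since 452 is not a perfect cube, x^3 - 452 is irreducible) and [Q(ω):Q] = 2. Both 2 and 3 divide [K:Q], and [K:Q] ≤ 3·2 = 6, so [K:Q] = 6. (Equivalently: Q(∛452) ⊂ R but ω ∉ R, so [K : Q(∛452)] = 2.)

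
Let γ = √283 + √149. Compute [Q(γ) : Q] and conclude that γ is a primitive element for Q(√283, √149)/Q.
[Q(γ) : Q] = 4 (equivalently, Q(γ) = Q(√283, √149))

Obviously Q(γ) ⊆ Q(√283, √149), and [Q(√283, √149):Q] = 4 (since 283, 149 are distinct squarefree integers > 1 with 42167 not a perfect square). To show equality we compute the minimal polynomial of γ. From γ = √283 + √149: γ^2 = 283 + 2√(42167) + 149 = 432 + 2√(42167), so γ^2 - 432 = 2√(42167); squaring, (γ^2 - 432)^2 = 4·42167, i.e. γ^4 - 864γ^2 + 186624 - 168668 = 0, i.e. γ^4 - 864γ^2 + 17956 = 0. So γ is a root of x^4 - 864x^2 + 17956. This polynomial is irreducible over Q: it has no rational root (each ±√283 ± √149 is irrational), and any factorization into two quadratics over Q would force √(42167) ∈ Q (pairing opposite roots) or √283, √149 ∈ Q (other pairings), all impossible. Hence [Q(γ):Q] = 4 = [Q(√283, √149):Q], so Q(γ) = Q(√283, √149).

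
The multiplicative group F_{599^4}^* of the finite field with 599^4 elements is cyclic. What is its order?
|F_{599^4}^*| = 128738157600

F_{599^4} has 599^4 = 128738157601 elements; its multiplicative group consists of all nonzero elements, so |F_{599^4}^*| = 128738157601 - 1 = 128738157600. (It is cyclic since any finite subgroup of the multiplicative group of a field is cyclic.)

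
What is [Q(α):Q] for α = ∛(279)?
[Q(α):Q] = 3

The minimal polynomial of α is x^3 - 279, irreducible over Q since 279 is not a perfect cube (so x^3 - 279 has no rational root). Hence [Q(α):Q] = deg(m_α) = 3.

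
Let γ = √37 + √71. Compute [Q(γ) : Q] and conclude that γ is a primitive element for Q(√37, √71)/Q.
[Q(γ) : Q] = 4 (equivalently, Q(γ) = Q(√37, √71))

Obviously Q(γ) ⊆ Q(√37, √71), and [Q(√37, √71):Q] = 4 (since 37, 71 are distinct squarefree integers > 1 with 2627 not a perfect square). To show equality we compute the minimal polynomial of γ. From γ = √37 + √71: γ^2 = 37 + 2√(2627) + 71 = 108 + 2√(2627), so γ^2 - 108 = 2√(2627); squaring, (γ^2 - 108)^2 = 4·2627, i.e. γ^4 - 216γ^2 + 11664 - 10508 = 0, i.e. γ^4 - 216γ^2 + 1156 = 0. So γ is a root of x^4 - 216x^2 + 1156. This polynomial is irreducible over Q: it has no rational root (each ±√37 ± √71 is irrational), and any factorization into two quadratics over Q would force √(2627) ∈ Q (pairing opposite roots) or √37, √71 ∈ Q (other pairings), all impossible. Hence [Q(γ):Q] = 4 = [Q(√37, √71):Q], so Q(γ) = Q(√37, √71).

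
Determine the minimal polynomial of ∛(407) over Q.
m_α(x) = x^3 - 407

α satisfies α^3 = 407, so x^3 - 407 annihilates α. By the rational root test, a rational root p/q (in lowest terms) of x^3 - 407 would satisfy p^3 = 407 q^3, forcing q = 1 and p^3 = 407; but 407 is not a perfect cube, contradiction. A monic cubic over Q with no rational root is irreducible (any nontrivial factorization would include a linear factor). Hence x^3 - 407 is the minimal polynomial of α, and in particular [Q(α):Q] = 3.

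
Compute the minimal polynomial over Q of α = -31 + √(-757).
m_α(x) = x^2 + 62x + 1718

From α + 31 = √(-757), squaring gives (α + 31)^2 = -757, i.e. α^2 + 62α + 961 = -757, so α^2 + 62α + 1718 = 0. The discriminant of x^2 + 62x + 1718 is (62)^2 - 4·(1718) = 3844 - 6872 = -3028, and 4·(-757) is not a perfect square in Q since -757 is squarefree and ≠ 1. Hence x^2 + 62x + 1718 is irreducible over Q and is the minimal polynomial of α.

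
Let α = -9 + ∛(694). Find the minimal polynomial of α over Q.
m_α(x) = x^3 + 27x^2 + 243x + 35

Set β = α + 9 = ∛(694), so β^3 = 694. Then (α + 9)^3 - 694 = 0, i.e. α is a root of g(x) = (x + 9)^3 - 694 = x^3 + 27x^2 + 243x + 35. Since g(x) = h(x + 9) where h(x) = x^3 - 694, and h is irreducible over Q (because 694 is not a perfect cube, so h has no rational root, and a monic cubic with no rational root is irreducible), g is also irreducible (irreducibility is preserved under the substitution x → x + 9). Hence m_α(x) = x^3 + 27x^2 + 243x + 35.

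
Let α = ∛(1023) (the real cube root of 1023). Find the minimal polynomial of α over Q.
m_α(x) = x^3 - 1023

α satisfies α^3 = 1023, so x^3 - 1023 annihilates α. By the rational root test, a rational root p/q (in lowest terms) of x^3 - 1023 would satisfy p^3 = 1023 q^3, forcing q = 1 and p^3 = 1023; but 1023 is not a perfect cube, contradiction. A monic cubic over Q with no rational root is irreducible (any nontrivial factorization would include a linear factor). Hence x^3 - 1023 is the minimal polynomial of α, and in particular [Q(α):Q] = 3.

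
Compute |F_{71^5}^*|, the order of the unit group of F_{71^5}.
|F_{71^5}^*| = 1804229350

F_{71^5} has 71^5 = 1804229351 elements; its multiplicative group consists of all nonzero elements, so |F_{71^5}^*| = 1804229351 - 1 = 1804229350. (It is cyclic since any finite subgroup of the multiplicative group of a field is cyclic.)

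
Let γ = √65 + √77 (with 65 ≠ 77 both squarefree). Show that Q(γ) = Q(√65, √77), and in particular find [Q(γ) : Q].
[Q(γ) : Q] = 4 (equivalently, Q(γ) = Q(√65, √77))

Obviously Q(γ) ⊆ Q(√65, √77), and [Q(√65, √77):Q] = 4 (since 65, 77 are distinct squarefree integers > 1 with 5005 not a perfect square). To show equality we compute the minimal polynomial of γ. From γ = √65 + √77: γ^2 = 65 + 2√(5005) + 77 = 142 + 2√(5005), so γ^2 - 142 = 2√(5005); squaring, (γ^2 - 142)^2 = 4·5005, i.e. γ^4 - 284γ^2 + 20164 - 20020 = 0, i.e. γ^4 - 284γ^2 + 144 = 0. So γ is a root of x^4 - 284x^2 + 144. This polynomial is irreducible over Q: it has no rational root (each ±√65 ± √77 is irrational), and any factorization into two quadratics over Q would force √(5005) ∈ Q (pairing opposite roots) or √65, √77 ∈ Q (other pairings), all impossible. Hence [Q(γ):Q] = 4 = [Q(√65, √77):Q], so Q(γ) = Q(√65, √77).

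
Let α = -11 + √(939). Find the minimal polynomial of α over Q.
m_α(x) = x^2 + 22x - 818

From α + 11 = √(939), squaring gives (α + 11)^2 = 939, i.e. α^2 + 22α + 121 = 939, so α^2 + 22α - 818 = 0. The discriminant of x^2 + 22x - 818 is (22)^2 - 4·(-818) = 484 + 3272 = 3756, and 4·(939) is not a perfect square in Q since 939 is squarefree and ≠ 1. Hence x^2 + 22x - 818 is irreducible over Q and is the minimal polynomial of α.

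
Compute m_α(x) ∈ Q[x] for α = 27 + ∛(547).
m_α(x) = x^3 - 81x^2 + 2187x - 20230

Set β = α - 27 = ∛(547), so β^3 = 547. Then (α - 27)^3 - 547 = 0, i.e. α is a root of g(x) = (x - 27)^3 - 547 = x^3 - 81x^2 + 2187x - 20230. Since g(x) = h(x - 27) where h(x) = x^3 - 547, and h is irreducible over Q (because 547 is not a perfect cube, so h has no rational root, and a monic cubic with no rational root is irreducible), g is also irreducible (irreducibility is preserved under the substitution x → x - 27). Hence m_α(x) = x^3 - 81x^2 + 2187x - 20230.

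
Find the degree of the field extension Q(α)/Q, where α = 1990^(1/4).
[Q(α):Q] = 4

α is a root of x^4 - 1990. By Eisenstein's criterion at the prime p = 2 (which divides the constant term 1990 but p^2 = 4 does not, since 1990 is squarefree), x^4 - 1990 is irreducible over Q. Hence [Q(α):Q] = 4.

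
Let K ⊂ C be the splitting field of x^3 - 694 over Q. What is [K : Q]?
[K : Q] = 6

The roots of x^3 - 694 are ∛694, ω∛694, ω^2∛694 where ω = e^(2πi/3) is a primitive cube root of unity, so K = Q(∛694, ω). Now [Q(∛694):Q] = 3 (since 694 is not a perfect cube, x^3 - 694 is irreducible) and [Q(ω):Q] = 2. Both 2 and 3 divide [K:Q], and [K:Q] ≤ 3·2 = 6, so [K:Q] = 6. (Equivalently: Q(∛694) ⊂ R but ω ∉ R, so [K : Q(∛694)] = 2.)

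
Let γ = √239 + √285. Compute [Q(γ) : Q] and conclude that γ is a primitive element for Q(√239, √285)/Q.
[Q(γ) : Q] = 4 (equivalently, Q(γ) = Q(√239, √285))

Obviously Q(γ) ⊆ Q(√239, √285), and [Q(√239, √285):Q] = 4 (since 239, 285 are distinct squarefree integers > 1 with 68115 not a perfect square). To show equality we compute the minimal polynomial of γ. From γ = √239 + √285: γ^2 = 239 + 2√(68115) + 285 = 524 + 2√(68115), so γ^2 - 524 = 2√(68115); squaring, (γ^2 - 524)^2 = 4·68115, i.e. γ^4 - 1048γ^2 + 274576 - 272460 = 0, i.e. γ^4 - 1048γ^2 + 2116 = 0. So γ is a root of x^4 - 1048x^2 + 2116. This polynomial is irreducible over Q: it has no rational root (each ±√239 ± √285 is irrational), and any factorization into two quadratics over Q would force √(68115) ∈ Q (pairing opposite roots) or √239, √285 ∈ Q (other pairings), all impossible. Hence [Q(γ):Q] = 4 = [Q(√239, √285):Q], so Q(γ) = Q(√239, √285).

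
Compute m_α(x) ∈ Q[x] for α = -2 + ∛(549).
m_α(x) = x^3 + 6x^2 + 12x - 541

Set β = α + 2 = ∛(549), so β^3 = 549. Then (α + 2)^3 - 549 = 0, i.e. α is a root of g(x) = (x + 2)^3 - 549 = x^3 + 6x^2 + 12x - 541. Since g(x) = h(x + 2) where h(x) = x^3 - 549, and h is irreducible over Q (because 549 is not a perfect cube, so h has no rational root, and a monic cubic with no rational root is irreducible), g is also irreducible (irreducibility is preserved under the substitution x → x + 2). Hence m_α(x) = x^3 + 6x^2 + 12x - 541.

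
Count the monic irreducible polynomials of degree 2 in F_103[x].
There are 5253 monic irreducible polynomials of degree 2 over F_103

Each element of F_{103^2} that lies in no proper subfield is a root of exactly one monic irreducible of degree 2 over F_103, and each such polynomial has 2 distinct roots in F_{103^2}. By Möbius inversion the count is N_103(2) = (1/2) Σ_{d|2} μ(2/d) · 103^d = (1/2)(μ(2)·103^1 + μ(1)·103^2) = 10506/2 = 5253.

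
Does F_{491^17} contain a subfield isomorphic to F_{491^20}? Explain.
No: F_{491^20} is not a subfield of F_{491^17}

F_{p^m} embeds in F_{p^n} iff m | n. Here 20 ∤ 17 (since 17 = 0·20 + 17 with remainder 17 ≠ 0), so F_{491^20} is not a subfield of F_{491^17}. Equivalently: if it were, the tower law would give 20 = [F_{491^20}:F_491] dividing [F_{491^17}:F_491] = 17, contradiction.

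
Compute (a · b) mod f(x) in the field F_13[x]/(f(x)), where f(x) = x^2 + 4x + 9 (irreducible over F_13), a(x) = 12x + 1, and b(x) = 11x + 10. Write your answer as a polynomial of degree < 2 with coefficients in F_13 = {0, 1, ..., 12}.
a · b ≡ 6x + 5 (mod f(x))

Multiply in F_13[x]: a(x)·b(x) = (12x + 1)·(11x + 10) = 2x^2 + x + 10. This has degree ≥ 2, so divide by f(x) over F_13: 2x^2 + x + 10 = (2)·(x^2 + 4x + 9) + (6x + 5). Hence a·b ≡ 6x + 5 (mod f). (F_13[x]/(f) is a field with 13^2 = 169 elements since f is irreducible of degree 2.)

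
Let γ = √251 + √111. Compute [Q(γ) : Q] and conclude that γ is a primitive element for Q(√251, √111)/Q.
[Q(γ) : Q] = 4 (equivalently, Q(γ) = Q(√251, √111))

Obviously Q(γ) ⊆ Q(√251, √111), and [Q(√251, √111):Q] = 4 (since 251, 111 are distinct squarefree integers > 1 with 27861 not a perfect square). To show equality we compute the minimal polynomial of γ. From γ = √251 + √111: γ^2 = 251 + 2√(27861) + 111 = 362 + 2√(27861), so γ^2 - 362 = 2√(27861); squaring, (γ^2 - 362)^2 = 4·27861, i.e. γ^4 - 724γ^2 + 131044 - 111444 = 0, i.e. γ^4 - 724γ^2 + 19600 = 0. So γ is a root of x^4 - 724x^2 + 19600. This polynomial is irreducible over Q: it has no rational root (each ±√251 ± √111 is irrational), and any factorization into two quadratics over Q would force √(27861) ∈ Q (pairing opposite roots) or √251, √111 ∈ Q (other pairings), all impossible. Hence [Q(γ):Q] = 4 = [Q(√251, √111):Q], so Q(γ) = Q(√251, √111).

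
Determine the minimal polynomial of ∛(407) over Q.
m_α(x) = x^3 - 407

α satisfies α^3 = 407, so x^3 - 407 annihilates α. By the rational root test, a rational root p/q (in lowest terms) of x^3 - 407 would satisfy p^3 = 407 q^3, forcing q = 1 and p^3 = 407; but 407 is not a perfect cube, contradiction. A monic cubic over Q with no rational root is irreducible (any nontrivial factorization would include a linear factor). Hence x^3 - 407 is the minimal polynomial of α, and in particular [Q(α):Q] = 3.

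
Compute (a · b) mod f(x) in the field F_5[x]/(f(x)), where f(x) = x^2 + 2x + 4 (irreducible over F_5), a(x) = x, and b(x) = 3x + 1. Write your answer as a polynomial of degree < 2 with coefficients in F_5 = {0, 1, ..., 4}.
a · b ≡ 3 (mod f(x))

Multiply in F_5[x]: a(x)·b(x) = (x)·(3x + 1) = 3x^2 + x. This has degree ≥ 2, so divide by f(x) over F_5: 3x^2 + x = (3)·(x^2 + 2x + 4) + (3). Hence a·b ≡ 3 (mod f). (F_5[x]/(f) is a field with 5^2 = 25 elements since f is irreducible of degree 2.)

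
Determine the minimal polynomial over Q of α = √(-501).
m_α(x) = x^2 + 501

α satisfies α^2 + 501 = 0, so x^2 + 501 annihilates α. Since d = -501 is squarefree and ≠ 1, it is not a perfect square in Q, so x^2 + 501 has no rational root and is therefore irreducible over Q (a degree-2 polynomial over a field is irreducible iff it has no root). Hence m_α(x) = x^2 + 501.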